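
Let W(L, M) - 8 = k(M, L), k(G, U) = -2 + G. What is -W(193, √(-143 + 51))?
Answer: -6 - 2*I*√23 ≈ -6.0 - 9.5917*I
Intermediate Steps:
W(L, M) = 6 + M (W(L, M) = 8 + (-2 + M) = 6 + M)
-W(193, √(-143 + 51)) = -(6 + √(-143 + 51)) = -(6 + √(-92)) = -(6 + 2*I*√23) = -6 - 2*I*√23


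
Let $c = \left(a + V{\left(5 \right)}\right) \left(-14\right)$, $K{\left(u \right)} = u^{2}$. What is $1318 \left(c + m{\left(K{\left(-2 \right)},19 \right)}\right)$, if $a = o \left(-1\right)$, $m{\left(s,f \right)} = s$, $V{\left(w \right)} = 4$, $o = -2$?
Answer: $-105440$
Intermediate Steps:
$a = 2$ ($a = \left(-2\right) \left(-1\right) = 2$)
$c = -84$ ($c = \left(2 + 4\right) \left(-14\right) = 6 \left(-14\right) = -84$)
$1318 \left(c + m{\left(K{\left(-2 \right)},19 \right)}\right) = 1318 \left(-84 + \left(-2\right)^{2}\right) = 1318 \left(-84 + 4\right) = 1318 \left(-80\right) = -105440$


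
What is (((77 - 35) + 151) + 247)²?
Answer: 193600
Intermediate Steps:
(((77 - 35) + 151) + 247)² = ((42 + 151) + 247)² = (193 + 247)² = 440² = 193600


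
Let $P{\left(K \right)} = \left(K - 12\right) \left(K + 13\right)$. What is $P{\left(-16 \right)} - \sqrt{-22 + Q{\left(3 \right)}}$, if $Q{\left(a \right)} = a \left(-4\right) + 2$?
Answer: $84 - 4 i \sqrt{2} \approx 84.0 - 5.6569 i$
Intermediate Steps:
$P{\left(K \right)} = \left(-12 + K\right) \left(13 + K\right)$
$Q{\left(a \right)} = 2 - 4 a$ ($Q{\left(a \right)} = - 4 a + 2 = 2 - 4 a$)
$P{\left(-16 \right)} - \sqrt{-22 + Q{\left(3 \right)}} = \left(-156 - 16 + \left(-16\right)^{2}\right) - \sqrt{-22 + \left(2 - 12\right)} = \left(-156 - 16 + 256\right) - \sqrt{-22 + \left(2 - 12\right)} = 84 - \sqrt{-22 - 10} = 84 - \sqrt{-32} = 84 - 4 i \sqrt{2}$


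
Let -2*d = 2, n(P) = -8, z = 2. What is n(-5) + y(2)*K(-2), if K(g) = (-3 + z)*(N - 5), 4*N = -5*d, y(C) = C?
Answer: -1/2 ≈ -0.50000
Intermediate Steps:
d = -1 (d = -1/2*2 = -1)
N = 5/4 (N = (-5*(-1))/4 = (1/4)*5 = 5/4 ≈ 1.2500)
K(g) = 15/4 (K(g) = (-3 + 2)*(5/4 - 5) = -1*(-15/4) = 15/4)
n(-5) + y(2)*K(-2) = -8 + 2*(15/4) = -8 + 15/2 = -1/2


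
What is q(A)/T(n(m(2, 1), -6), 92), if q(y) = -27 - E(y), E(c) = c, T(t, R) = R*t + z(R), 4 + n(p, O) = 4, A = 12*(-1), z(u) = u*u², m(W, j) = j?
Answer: -15/778688 ≈ -1.9263e-5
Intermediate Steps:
z(u) = u³
A = -12
n(p, O) = 0 (n(p, O) = -4 + 4 = 0)
T(t, R) = R³ + R*t (T(t, R) = R*t + R³ = R³ + R*t)
q(y) = -27 - y
q(A)/T(n(m(2, 1), -6), 92) = (-27 - 1*(-12))/((92*(0 + 92²))) = (-27 + 12)/((92*(0 + 8464))) = -15/(92*8464) = -15/778688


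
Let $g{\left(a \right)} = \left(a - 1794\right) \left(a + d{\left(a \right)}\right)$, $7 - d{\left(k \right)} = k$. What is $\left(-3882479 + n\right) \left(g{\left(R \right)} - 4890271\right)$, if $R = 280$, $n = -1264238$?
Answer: $25223385797073$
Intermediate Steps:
$d{\left(k \right)} = 7 - k$
$g{\left(a \right)} = -12558 + 7 a$ ($g{\left(a \right)} = \left(a - 1794\right) \left(a - \left(-7 + a\right)\right) = \left(-1794 + a\right) 7 = -12558 + 7 a$)
$\left(-3882479 + n\right) \left(g{\left(R \right)} - 4890271\right) = \left(-3882479 - 1264238\right) \left(\left(-12558 + 7 \cdot 280\right) - 4890271\right) = - 5146717 \left(\left(-12558 + 1960\right) - 4890271\right) = - 5146717 \left(-10598 - 4890271\right) = \left(-5146717\right) \left(-4900869\right) = 25223385797073$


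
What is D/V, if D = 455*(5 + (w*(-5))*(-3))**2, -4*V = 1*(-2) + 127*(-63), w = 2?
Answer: 2229500/8003 ≈ 278.58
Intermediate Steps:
V = 8003/4 (V = -(1*(-2) + 127*(-63))/4 = -(-2 - 8001)/4 = -1/4*(-8003) = 8003/4 ≈ 2000.8)
D = 557375 (D = 455*(5 + (2*(-5))*(-3))**2 = 455*(5 - 10*(-3))**2 = 455*(5 + 30)**2 = 455*35**2 = 455*1225 = 557375)
D/V = 557375/(8003/4) = 557375*(4/8003) = 2229500/8003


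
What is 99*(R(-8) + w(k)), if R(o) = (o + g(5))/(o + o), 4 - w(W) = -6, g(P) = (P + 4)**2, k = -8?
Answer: 8613/16 ≈ 538.31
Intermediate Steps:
g(P) = (4 + P)**2
w(W) = 10 (w(W) = 4 - 1*(-6) = 4 + 6 = 10)
R(o) = (81 + o)/(2*o) (R(o) = (o + (4 + 5)**2)/(o + o) = (o + 9**2)/((2*o)) = (o + 81)*(1/(2*o)) = (81 + o)*(1/(2*o)) = (81 + o)/(2*o))
99*(R(-8) + w(k)) = 99*((1/2)*(81 - 8)/(-8) + 10) = 99*((1/2)*(-1/8)*73 + 10) = 99*(-73/16 + 10) = 99*(87/16) = 8613/16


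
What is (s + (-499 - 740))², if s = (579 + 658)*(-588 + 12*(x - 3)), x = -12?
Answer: 904886075025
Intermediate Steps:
s = -950016 (s = (579 + 658)*(-588 + 12*(-12 - 3)) = 1237*(-588 + 12*(-15)) = 1237*(-588 - 180) = 1237*(-768) = -950016)
(s + (-499 - 740))² = (-950016 + (-499 - 740))² = (-950016 - 1239)² = (-951255)² = 904886075025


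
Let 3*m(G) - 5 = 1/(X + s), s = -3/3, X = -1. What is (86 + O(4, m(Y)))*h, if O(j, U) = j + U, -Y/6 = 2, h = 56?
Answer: 5124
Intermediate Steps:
Y = -12 (Y = -6*2 = -12)
s = -1 (s = -3*1/3 = -1)
m(G) = 3/2 (m(G) = 5/3 + 1/(3*(-1 - 1)) = 5/3 + (1/3)/(-2) = 5/3 + (1/3)*(-1/2) = 5/3 - 1/6 = 3/2)
O(j, U) = U + j
(86 + O(4, m(Y)))*h = (86 + (3/2 + 4))*56 = (86 + 11/2)*56 = (183/2)*56 = 5124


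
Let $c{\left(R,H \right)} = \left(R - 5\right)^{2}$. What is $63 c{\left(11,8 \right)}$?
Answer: $2268$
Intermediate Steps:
$c{\left(R,H \right)} = \left(-5 + R\right)^{2}$
$63 c{\left(11,8 \right)} = 63 \left(-5 + 11\right)^{2} = 63 \cdot 6^{2} = 63 \cdot 36 = 2268$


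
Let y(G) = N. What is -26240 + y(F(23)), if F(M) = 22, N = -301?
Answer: -26541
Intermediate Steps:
y(G) = -301
-26240 + y(F(23)) = -26240 - 301 = -26541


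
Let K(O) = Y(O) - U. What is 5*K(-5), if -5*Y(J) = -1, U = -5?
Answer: 26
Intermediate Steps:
Y(J) = 1/5 (Y(J) = -1/5*(-1) = 1/5)
K(O) = 26/5 (K(O) = 1/5 - 1*(-5) = 1/5 + 5 = 26/5)
5*K(-5) = 5*(26/5) = 26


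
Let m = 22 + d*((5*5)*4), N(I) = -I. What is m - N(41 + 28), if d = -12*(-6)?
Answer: 7291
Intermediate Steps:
d = 72
m = 7222 (m = 22 + 72*((5*5)*4) = 22 + 72*(25*4) = 22 + 72*100 = 22 + 7200 = 7222)
m - N(41 + 28) = 7222 - (-1)*(41 + 28) = 7222 - (-1)*69 = 7222 - 1*(-69) = 7222 + 69 = 7291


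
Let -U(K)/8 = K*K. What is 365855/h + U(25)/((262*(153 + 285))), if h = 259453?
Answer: 10171697845/7443447117 ≈ 1.3665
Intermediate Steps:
U(K) = -8*K² (U(K) = -8*K*K = -8*K²)
365855/h + U(25)/((262*(153 + 285))) = 365855/259453 + (-8*25²)/((262*(153 + 285))) = 365855*(1/259453) + (-8*625)/((262*438)) = 365855/259453 - 5000/114756 = 365855/259453 - 5000*1/114756 = 365855/259453 - 1250/28689 = 10171697845/7443447117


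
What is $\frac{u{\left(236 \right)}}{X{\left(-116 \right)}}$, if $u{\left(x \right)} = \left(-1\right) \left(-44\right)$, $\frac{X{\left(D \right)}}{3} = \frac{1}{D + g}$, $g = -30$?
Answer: $- \frac{6424}{3} \approx -2141.3$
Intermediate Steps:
$X{\left(D \right)} = \frac{3}{-30 + D}$ ($X{\left(D \right)} = \frac{3}{D - 30} = \frac{3}{-30 + D}$)
$u{\left(x \right)} = 44$
$\frac{u{\left(236 \right)}}{X{\left(-116 \right)}} = \frac{44}{3 \frac{1}{-30 - 116}} = \frac{44}{3 \frac{1}{-146}} = \frac{44}{3 \left(- \frac{1}{146}\right)} = \frac{44}{- \frac{3}{146}} = 44 \left(- \frac{146}{3}\right) = - \frac{6424}{3}$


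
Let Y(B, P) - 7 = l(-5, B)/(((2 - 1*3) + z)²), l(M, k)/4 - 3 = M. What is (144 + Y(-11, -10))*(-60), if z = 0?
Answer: -8580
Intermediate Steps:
l(M, k) = 12 + 4*M
Y(B, P) = -1 (Y(B, P) = 7 + (12 + 4*(-5))/(((2 - 1*3) + 0)²) = 7 + (12 - 20)/(((2 - 3) + 0)²) = 7 - 8/(-1 + 0)² = 7 - 8/((-1)²) = 7 - 8/1 = 7 - 8*1 = 7 - 8 = -1)
(144 + Y(-11, -10))*(-60) = (144 - 1)*(-60) = 143*(-60) = -8580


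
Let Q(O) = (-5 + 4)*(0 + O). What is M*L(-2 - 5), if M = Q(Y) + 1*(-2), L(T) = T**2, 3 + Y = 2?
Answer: -49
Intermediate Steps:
Y = -1 (Y = -3 + 2 = -1)
Q(O) = -O
M = -1 (M = -1*(-1) + 1*(-2) = 1 - 2 = -1)
M*L(-2 - 5) = -(-2 - 5)**2 = -1*(-7)**2 = -1*49 = -49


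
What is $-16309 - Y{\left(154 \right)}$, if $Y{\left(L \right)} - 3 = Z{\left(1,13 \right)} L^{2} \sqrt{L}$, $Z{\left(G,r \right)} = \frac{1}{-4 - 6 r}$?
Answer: $-16312 + \frac{11858 \sqrt{154}}{41} \approx -12723.0$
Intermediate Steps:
$Y{\left(L \right)} = 3 - \frac{L^{\frac{5}{2}}}{82}$ ($Y{\left(L \right)} = 3 + - \frac{1}{4 + 6 \cdot 13} L^{2} \sqrt{L} = 3 + - \frac{1}{4 + 78} L^{2} \sqrt{L} = 3 + - \frac{1}{82} L^{2} \sqrt{L} = 3 + \left(-1\right) \frac{1}{82} L^{2} \sqrt{L} = 3 + - \frac{L^{2}}{82} \sqrt{L} = 3 - \frac{L^{\frac{5}{2}}}{82}$)
$-16309 - Y{\left(154 \right)} = -16309 - \left(3 - \frac{154^{\frac{5}{2}}}{82}\right) = -16309 - \left(3 - \frac{23716 \sqrt{154}}{82}\right) = -16309 - \left(3 - \frac{11858 \sqrt{154}}{41}\right) = -16312 + \frac{11858 \sqrt{154}}{41}$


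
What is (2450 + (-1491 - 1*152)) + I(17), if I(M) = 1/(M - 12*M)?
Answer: 150908/187 ≈ 806.99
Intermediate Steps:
I(M) = -1/(11*M) (I(M) = 1/(-11*M) = -1/(11*M))
(2450 + (-1491 - 1*152)) + I(17) = (2450 + (-1491 - 1*152)) - 1/11/17 = (2450 + (-1491 - 152)) - 1/11*1/17 = (2450 - 1643) - 1/187 = 807 - 1/187 = 150908/187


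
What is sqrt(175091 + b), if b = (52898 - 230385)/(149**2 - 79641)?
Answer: sqrt(36106082251930)/14360 ≈ 418.44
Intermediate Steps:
b = 177487/57440 (b = -177487/(22201 - 79641) = -177487/(-57440) = -177487*(-1/57440) = 177487/57440 ≈ 3.0900)
sqrt(175091 + b) = sqrt(175091 + 177487/57440) = sqrt(10057404527/57440) = sqrt(36106082251930)/14360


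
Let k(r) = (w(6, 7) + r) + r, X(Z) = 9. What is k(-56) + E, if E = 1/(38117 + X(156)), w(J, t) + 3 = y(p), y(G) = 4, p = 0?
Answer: -4231985/38126 ≈ -111.00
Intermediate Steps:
w(J, t) = 1 (w(J, t) = -3 + 4 = 1)
k(r) = 1 + 2*r (k(r) = (1 + r) + r = 1 + 2*r)
E = 1/38126 (E = 1/(38117 + 9) = 1/38126 ≈ 2.6229e-5)
k(-56) + E = (1 + 2*(-56)) + 1/38126 = (1 - 112) + 1/38126 = -111 + 1/38126 = -4231985/38126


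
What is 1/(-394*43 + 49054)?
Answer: 1/32112 ≈ 3.1141e-5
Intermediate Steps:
1/(-394*43 + 49054) = 1/(-16942 + 49054) = 1/32112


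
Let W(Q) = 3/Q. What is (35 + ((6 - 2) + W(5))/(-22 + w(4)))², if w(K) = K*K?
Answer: 1054729/900 ≈ 1171.9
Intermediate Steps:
w(K) = K²
(35 + ((6 - 2) + W(5))/(-22 + w(4)))² = (35 + ((6 - 2) + 3/5)/(-22 + 4²))² = (35 + (4 + 3*(⅕))/(-22 + 16))² = (35 + (4 + ⅗)/(-6))² = (35 + (23/5)*(-⅙))² = (35 - 23/30)² = (1027/30)² = 1054729/900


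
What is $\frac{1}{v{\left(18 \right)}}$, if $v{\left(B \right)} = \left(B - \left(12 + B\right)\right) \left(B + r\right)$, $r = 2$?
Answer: $- \frac{1}{240} \approx -0.0041667$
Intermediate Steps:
$v{\left(B \right)} = -24 - 12 B$ ($v{\left(B \right)} = \left(B - \left(12 + B\right)\right) \left(B + 2\right) = - 12 \left(2 + B\right) = -24 - 12 B$)
$\frac{1}{v{\left(18 \right)}} = \frac{1}{-24 - 216} = \frac{1}{-240} = - \frac{1}{240}$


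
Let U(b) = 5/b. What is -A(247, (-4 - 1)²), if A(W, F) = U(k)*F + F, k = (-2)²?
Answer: -225/4 ≈ -56.250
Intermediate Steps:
k = 4
A(W, F) = 9*F/4 (A(W, F) = (5/4)*F + F = (5*(¼))*F + F = 5*F/4 + F = 9*F/4)
-A(247, (-4 - 1)²) = -9*(-4 - 1)²/4 = -9*(-5)²/4 = -9*25/4 = -1*225/4 = -225/4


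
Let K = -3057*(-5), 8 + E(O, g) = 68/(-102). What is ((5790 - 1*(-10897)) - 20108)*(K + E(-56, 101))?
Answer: -156781009/3 ≈ -5.2260e+7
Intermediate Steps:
E(O, g) = -26/3 (E(O, g) = -8 + 68/(-102) = -8 + 68*(-1/102) = -8 - ⅔ = -26/3)
K = 15285
((5790 - 1*(-10897)) - 20108)*(K + E(-56, 101)) = ((5790 - 1*(-10897)) - 20108)*(15285 - 26/3) = ((5790 + 10897) - 20108)*(45829/3) = (16687 - 20108)*(45829/3) = -3421*45829/3 = -156781009/3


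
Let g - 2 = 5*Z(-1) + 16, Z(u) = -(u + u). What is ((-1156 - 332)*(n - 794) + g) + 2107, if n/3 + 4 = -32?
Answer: 1344311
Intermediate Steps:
n = -108 (n = -12 + 3*(-32) = -12 - 96 = -108)
Z(u) = -2*u
g = 28 (g = 2 + (5*(-2*(-1)) + 16) = 2 + (5*2 + 16) = 2 + (10 + 16) = 2 + 26 = 28)
((-1156 - 332)*(n - 794) + g) + 2107 = ((-1156 - 332)*(-108 - 794) + 28) + 2107 = (-1488*(-902) + 28) + 2107 = (1342176 + 28) + 2107 = 1342204 + 2107 = 1344311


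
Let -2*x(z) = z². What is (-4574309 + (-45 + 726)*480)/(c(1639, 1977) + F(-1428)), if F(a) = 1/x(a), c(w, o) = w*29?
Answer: -4330644628968/48462227351 ≈ -89.361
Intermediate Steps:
x(z) = -z²/2
c(w, o) = 29*w
F(a) = -2/a² (F(a) = 1/(-a²/2) = -2/a²)
(-4574309 + (-45 + 726)*480)/(c(1639, 1977) + F(-1428)) = (-4574309 + (-45 + 726)*480)/(29*1639 - 2/(-1428)²) = (-4574309 + 681*480)/(47531 - 2*1/2039184) = (-4574309 + 326880)/(47531 - 1/1019592) = -4247429/48462227351/1019592 = -4247429*1019592/48462227351 = -4330644628968/48462227351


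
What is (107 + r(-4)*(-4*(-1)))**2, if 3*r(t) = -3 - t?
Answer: 105625/9 ≈ 11736.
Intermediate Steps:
r(t) = -1 - t/3 (r(t) = (-3 - t)/3 = -1 - t/3)
(107 + r(-4)*(-4*(-1)))**2 = (107 + (-1 - 1/3*(-4))*(-4*(-1)))**2 = (107 + (-1 + 4/3)*4)**2 = (107 + (1/3)*4)**2 = (107 + 4/3)**2 = (325/3)**2 = 105625/9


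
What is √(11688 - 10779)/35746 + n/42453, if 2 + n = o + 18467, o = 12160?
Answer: 30625/42453 + 3*√101/35746 ≈ 0.72223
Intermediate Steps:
n = 30625 (n = -2 + (12160 + 18467) = -2 + 30627 = 30625)
√(11688 - 10779)/35746 + n/42453 = √(11688 - 10779)/35746 + 30625/42453 = √909*(1/35746) + 30625*(1/42453) = (3*√101)*(1/35746) + 30625/42453 = 3*√101/35746 + 30625/42453 = 30625/42453 + 3*√101/35746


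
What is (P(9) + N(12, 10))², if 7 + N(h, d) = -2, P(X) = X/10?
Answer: 6561/100 ≈ 65.610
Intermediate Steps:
P(X) = X/10 (P(X) = X*(⅒) = X/10)
N(h, d) = -9 (N(h, d) = -7 - 2 = -9)
(P(9) + N(12, 10))² = ((⅒)*9 - 9)² = (9/10 - 9)² = (-81/10)² = 6561/100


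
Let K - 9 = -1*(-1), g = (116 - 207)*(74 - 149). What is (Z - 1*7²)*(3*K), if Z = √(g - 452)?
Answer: -1470 + 30*√6373 ≈ 924.93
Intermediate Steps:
g = 6825 (g = -91*(-75) = 6825)
K = 10 (K = 9 - 1*(-1) = 9 + 1 = 10)
Z = √6373 (Z = √(6825 - 452) = √6373 ≈ 79.831)
(Z - 1*7²)*(3*K) = (√6373 - 1*7²)*(3*10) = (√6373 - 1*49)*30 = (√6373 - 49)*30 = (-49 + √6373)*30 = -1470 + 30*√6373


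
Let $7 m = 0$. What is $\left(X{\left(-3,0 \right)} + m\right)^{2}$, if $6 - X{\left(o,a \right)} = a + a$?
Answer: $36$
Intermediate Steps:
$X{\left(o,a \right)} = 6 - 2 a$ ($X{\left(o,a \right)} = 6 - \left(a + a\right) = 6 - 2 a$)
$m = 0$ ($m = \frac{1}{7} \cdot 0 = 0$)
$\left(X{\left(-3,0 \right)} + m\right)^{2} = \left(\left(6 - 0\right) + 0\right)^{2} = \left(\left(6 + 0\right) + 0\right)^{2} = \left(6 + 0\right)^{2} = 6^{2} = 36$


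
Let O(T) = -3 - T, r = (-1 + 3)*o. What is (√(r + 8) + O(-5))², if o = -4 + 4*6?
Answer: 52 + 16*√3 ≈ 79.713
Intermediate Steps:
o = 20 (o = -4 + 24 = 20)
r = 40 (r = (-1 + 3)*20 = 2*20 = 40)
(√(r + 8) + O(-5))² = (√(40 + 8) + (-3 - 1*(-5)))² = (√48 + (-3 + 5))² = (4*√3 + 2)² = (2 + 4*√3)²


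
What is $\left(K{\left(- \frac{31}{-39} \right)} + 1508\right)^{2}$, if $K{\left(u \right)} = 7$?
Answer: $2295225$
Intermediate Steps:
$\left(K{\left(- \frac{31}{-39} \right)} + 1508\right)^{2} = \left(7 + 1508\right)^{2} = 1515^{2} = 2295225$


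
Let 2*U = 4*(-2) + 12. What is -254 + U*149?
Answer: 44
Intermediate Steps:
U = 2 (U = (4*(-2) + 12)/2 = (-8 + 12)/2 = (½)*4 = 2)
-254 + U*149 = -254 + 2*149 = -254 + 298 = 44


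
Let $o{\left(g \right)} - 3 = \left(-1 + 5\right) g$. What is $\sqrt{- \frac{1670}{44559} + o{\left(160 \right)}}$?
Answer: $\frac{\sqrt{141844996417}}{14853} \approx 25.357$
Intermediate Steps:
$o{\left(g \right)} = 3 + 4 g$ ($o{\left(g \right)} = 3 + \left(-1 + 5\right) g = 3 + 4 g$)
$\sqrt{- \frac{1670}{44559} + o{\left(160 \right)}} = \sqrt{- \frac{1670}{44559} + \left(3 + 4 \cdot 160\right)} = \sqrt{\left(-1670\right) \frac{1}{44559} + \left(3 + 640\right)} = \sqrt{- \frac{1670}{44559} + 643} = \sqrt{\frac{28649767}{44559}} = \frac{\sqrt{141844996417}}{14853}$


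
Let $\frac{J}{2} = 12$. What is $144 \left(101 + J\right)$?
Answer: $18000$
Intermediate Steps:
$J = 24$ ($J = 2 \cdot 12 = 24$)
$144 \left(101 + J\right) = 144 \left(101 + 24\right) = 144 \cdot 125 = 18000$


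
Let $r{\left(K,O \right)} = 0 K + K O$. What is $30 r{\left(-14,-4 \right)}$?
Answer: $1680$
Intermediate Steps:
$r{\left(K,O \right)} = K O$ ($r{\left(K,O \right)} = 0 + K O = K O$)
$30 r{\left(-14,-4 \right)} = 30 \left(\left(-14\right) \left(-4\right)\right) = 30 \cdot 56 = 1680$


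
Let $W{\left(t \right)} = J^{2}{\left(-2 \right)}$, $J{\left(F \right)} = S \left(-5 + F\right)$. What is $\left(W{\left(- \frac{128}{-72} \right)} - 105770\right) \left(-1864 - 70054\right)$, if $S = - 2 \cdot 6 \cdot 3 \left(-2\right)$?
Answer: $-10661555828$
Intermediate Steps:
$S = 72$ ($S = \left(-2\right) 18 \left(-2\right) = \left(-36\right) \left(-2\right) = 72$)
$J{\left(F \right)} = -360 + 72 F$ ($J{\left(F \right)} = 72 \left(-5 + F\right) = -360 + 72 F$)
$W{\left(t \right)} = 254016$ ($W{\left(t \right)} = \left(-360 + 72 \left(-2\right)\right)^{2} = \left(-360 - 144\right)^{2} = \left(-504\right)^{2} = 254016$)
$\left(W{\left(- \frac{128}{-72} \right)} - 105770\right) \left(-1864 - 70054\right) = \left(254016 - 105770\right) \left(-1864 - 70054\right) = 148246 \left(-71918\right) = -10661555828$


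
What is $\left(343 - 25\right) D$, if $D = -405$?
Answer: $-128790$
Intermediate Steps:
$\left(343 - 25\right) D = \left(343 - 25\right) \left(-405\right) = 318 \left(-405\right) = -128790$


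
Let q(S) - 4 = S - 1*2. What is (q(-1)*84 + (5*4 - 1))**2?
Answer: 10609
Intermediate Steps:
q(S) = 2 + S (q(S) = 4 + (S - 1*2) = 4 + (S - 2) = 4 + (-2 + S) = 2 + S)
(q(-1)*84 + (5*4 - 1))**2 = ((2 - 1)*84 + (5*4 - 1))**2 = (1*84 + (20 - 1))**2 = (84 + 19)**2 = 103**2 = 10609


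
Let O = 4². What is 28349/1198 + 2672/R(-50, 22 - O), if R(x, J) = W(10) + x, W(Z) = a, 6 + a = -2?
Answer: -778407/34742 ≈ -22.405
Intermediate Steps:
a = -8 (a = -6 - 2 = -8)
W(Z) = -8
O = 16
R(x, J) = -8 + x
28349/1198 + 2672/R(-50, 22 - O) = 28349/1198 + 2672/(-8 - 50) = 28349*(1/1198) + 2672/(-58) = 28349/1198 + 2672*(-1/58) = 28349/1198 - 1336/29 = -778407/34742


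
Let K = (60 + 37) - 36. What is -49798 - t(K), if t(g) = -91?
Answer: -49707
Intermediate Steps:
K = 61 (K = 97 - 36 = 61)
-49798 - t(K) = -49798 - 1*(-91) = -49798 + 91 = -49707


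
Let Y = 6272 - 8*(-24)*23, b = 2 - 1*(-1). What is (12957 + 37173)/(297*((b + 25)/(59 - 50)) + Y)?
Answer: 25065/5806 ≈ 4.3171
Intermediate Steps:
b = 3 (b = 2 + 1 = 3)
Y = 10688 (Y = 6272 - (-192)*23 = 6272 - 1*(-4416) = 6272 + 4416 = 10688)
(12957 + 37173)/(297*((b + 25)/(59 - 50)) + Y) = (12957 + 37173)/(297*((3 + 25)/(59 - 50)) + 10688) = 50130/(297*(28/9) + 10688) = 50130/(924 + 10688) = 50130/11612 = 50130*(1/11612) = 25065/5806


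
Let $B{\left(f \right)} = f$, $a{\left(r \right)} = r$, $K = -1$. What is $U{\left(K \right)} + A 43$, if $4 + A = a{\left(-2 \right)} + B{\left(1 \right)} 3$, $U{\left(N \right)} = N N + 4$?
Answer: $-124$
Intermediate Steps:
$U{\left(N \right)} = 4 + N^{2}$ ($U{\left(N \right)} = N^{2} + 4 = 4 + N^{2}$)
$A = -3$ ($A = -4 + \left(-2 + 1 \cdot 3\right) = -4 + \left(-2 + 3\right) = -4 + 1 = -3$)
$U{\left(K \right)} + A 43 = \left(4 + \left(-1\right)^{2}\right) - 129 = \left(4 + 1\right) - 129 = 5 - 129 = -124$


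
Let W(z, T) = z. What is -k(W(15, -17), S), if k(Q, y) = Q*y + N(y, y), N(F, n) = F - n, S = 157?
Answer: -2355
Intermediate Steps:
k(Q, y) = Q*y (k(Q, y) = Q*y + (y - y) = Q*y + 0 = Q*y)
-k(W(15, -17), S) = -15*157 = -1*2355 = -2355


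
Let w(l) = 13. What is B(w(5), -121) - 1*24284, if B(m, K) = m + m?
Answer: -24258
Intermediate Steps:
B(m, K) = 2*m
B(w(5), -121) - 1*24284 = 2*13 - 1*24284 = 26 - 24284 = -24258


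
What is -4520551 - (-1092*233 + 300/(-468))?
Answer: -166378460/39 ≈ -4.2661e+6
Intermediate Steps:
-4520551 - (-1092*233 + 300/(-468)) = -4520551 - (-254436 + 300*(-1/468)) = -4520551 - (-254436 - 25/39) = -4520551 - 1*(-9923029/39) = -4520551 + 9923029/39 = -166378460/39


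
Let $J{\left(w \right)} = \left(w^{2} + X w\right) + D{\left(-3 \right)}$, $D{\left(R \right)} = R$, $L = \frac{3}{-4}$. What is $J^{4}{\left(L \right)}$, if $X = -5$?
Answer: $\frac{194481}{65536} \approx 2.9675$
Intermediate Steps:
$L = - \frac{3}{4}$ ($L = 3 \left(- \frac{1}{4}\right) = - \frac{3}{4} \approx -0.75$)
$J{\left(w \right)} = -3 + w^{2} - 5 w$ ($J{\left(w \right)} = \left(w^{2} - 5 w\right) - 3 = -3 + w^{2} - 5 w$)
$J^{4}{\left(L \right)} = \left(-3 + \left(- \frac{3}{4}\right)^{2} - - \frac{15}{4}\right)^{4} = \left(-3 + \frac{9}{16} + \frac{15}{4}\right)^{4} = \left(\frac{21}{16}\right)^{4} = \frac{194481}{65536}$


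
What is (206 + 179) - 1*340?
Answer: 45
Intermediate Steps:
(206 + 179) - 1*340 = 385 - 340 = 45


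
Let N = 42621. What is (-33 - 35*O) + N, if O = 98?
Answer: 39158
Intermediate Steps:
(-33 - 35*O) + N = (-33 - 35*98) + 42621 = (-33 - 3430) + 42621 = -3463 + 42621 = 39158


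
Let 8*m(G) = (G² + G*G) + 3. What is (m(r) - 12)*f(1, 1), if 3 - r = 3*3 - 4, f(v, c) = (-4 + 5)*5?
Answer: -425/8 ≈ -53.125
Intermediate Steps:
f(v, c) = 5 (f(v, c) = 1*5 = 5)
r = -2 (r = 3 - (3*3 - 4) = 3 - (9 - 4) = 3 - 1*5 = 3 - 5 = -2)
m(G) = 3/8 + G²/4 (m(G) = ((G² + G*G) + 3)/8 = ((G² + G²) + 3)/8 = (2*G² + 3)/8 = (3 + 2*G²)/8 = 3/8 + G²/4)
(m(r) - 12)*f(1, 1) = ((3/8 + (¼)*(-2)²) - 12)*5 = ((3/8 + (¼)*4) - 12)*5 = ((3/8 + 1) - 12)*5 = (11/8 - 12)*5 = -85/8*5 = -425/8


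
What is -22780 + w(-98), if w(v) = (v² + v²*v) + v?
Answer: -954466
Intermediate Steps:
w(v) = v + v² + v³ (w(v) = (v² + v³) + v = v + v² + v³)
-22780 + w(-98) = -22780 - 98*(1 - 98 + (-98)²) = -22780 - 98*(1 - 98 + 9604) = -22780 - 98*9507 = -22780 - 931686 = -954466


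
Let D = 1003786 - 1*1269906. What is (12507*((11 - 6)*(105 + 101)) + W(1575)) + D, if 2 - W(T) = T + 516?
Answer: 12614001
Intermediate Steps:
W(T) = -514 - T (W(T) = 2 - (T + 516) = 2 - (516 + T) = 2 + (-516 - T) = -514 - T)
D = -266120 (D = 1003786 - 1269906 = -266120)
(12507*((11 - 6)*(105 + 101)) + W(1575)) + D = (12507*((11 - 6)*(105 + 101)) + (-514 - 1*1575)) - 266120 = (12507*(5*206) + (-514 - 1575)) - 266120 = (12507*1030 - 2089) - 266120 = (12882210 - 2089) - 266120 = 12880121 - 266120 = 12614001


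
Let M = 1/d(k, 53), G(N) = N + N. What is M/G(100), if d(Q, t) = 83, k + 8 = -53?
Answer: 1/16600 ≈ 6.0241e-5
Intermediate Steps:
k = -61 (k = -8 - 53 = -61)
G(N) = 2*N
M = 1/83 ≈ 0.012048
M/G(100) = 1/(83*((2*100))) = (1/83)/200 = (1/83)*(1/200) = 1/16600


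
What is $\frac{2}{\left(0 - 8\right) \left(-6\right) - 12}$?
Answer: $\frac{1}{18} \approx 0.055556$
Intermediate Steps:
$\frac{2}{\left(0 - 8\right) \left(-6\right) - 12} = \frac{2}{\left(-8\right) \left(-6\right) - 12} = \frac{2}{48 - 12} = \frac{2}{36} = 2 \cdot \frac{1}{36} = \frac{1}{18}$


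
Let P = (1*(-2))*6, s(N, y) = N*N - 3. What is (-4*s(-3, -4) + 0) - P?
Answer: -12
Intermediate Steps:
s(N, y) = -3 + N**2 (s(N, y) = N**2 - 3 = -3 + N**2)
P = -12 (P = -2*6 = -12)
(-4*s(-3, -4) + 0) - P = (-4*(-3 + (-3)**2) + 0) - 1*(-12) = (-4*(-3 + 9) + 0) + 12 = (-4*6 + 0) + 12 = (-24 + 0) + 12 = -24 + 12 = -12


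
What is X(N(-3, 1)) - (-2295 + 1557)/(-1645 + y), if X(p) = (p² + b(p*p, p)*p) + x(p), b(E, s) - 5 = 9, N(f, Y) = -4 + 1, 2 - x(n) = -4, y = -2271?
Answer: -53235/1958 ≈ -27.188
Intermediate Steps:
x(n) = 6 (x(n) = 2 - 1*(-4) = 2 + 4 = 6)
N(f, Y) = -3
b(E, s) = 14 (b(E, s) = 5 + 9 = 14)
X(p) = 6 + p² + 14*p (X(p) = (p² + 14*p) + 6 = 6 + p² + 14*p)
X(N(-3, 1)) - (-2295 + 1557)/(-1645 + y) = (6 + (-3)² + 14*(-3)) - (-2295 + 1557)/(-1645 - 2271) = (6 + 9 - 42) - (-738)/(-3916) = -27 - (-738)*(-1)/3916 = -27 - 1*369/1958 = -27 - 369/1958 = -53235/1958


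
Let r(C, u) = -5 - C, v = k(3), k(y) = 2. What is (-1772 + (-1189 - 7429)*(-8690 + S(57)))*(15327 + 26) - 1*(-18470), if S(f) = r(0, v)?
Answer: 1150426991984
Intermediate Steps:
v = 2
S(f) = -5 (S(f) = -5 - 1*0 = -5 + 0 = -5)
(-1772 + (-1189 - 7429)*(-8690 + S(57)))*(15327 + 26) - 1*(-18470) = (-1772 + (-1189 - 7429)*(-8690 - 5))*(15327 + 26) - 1*(-18470) = (-1772 - 8618*(-8695))*15353 + 18470 = (-1772 + 74933510)*15353 + 18470 = 74931738*15353 + 18470 = 1150426973514 + 18470 = 1150426991984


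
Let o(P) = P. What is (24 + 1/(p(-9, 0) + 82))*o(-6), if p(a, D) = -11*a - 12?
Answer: -24342/169 ≈ -144.04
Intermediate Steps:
p(a, D) = -12 - 11*a
(24 + 1/(p(-9, 0) + 82))*o(-6) = (24 + 1/((-12 - 11*(-9)) + 82))*(-6) = (24 + 1/((-12 + 99) + 82))*(-6) = (24 + 1/(87 + 82))*(-6) = (24 + 1/169)*(-6) = (4057/169)*(-6) = -24342/169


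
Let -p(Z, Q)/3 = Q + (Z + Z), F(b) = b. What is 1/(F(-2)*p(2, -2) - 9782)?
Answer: -1/9770 ≈ -0.00010235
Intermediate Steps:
p(Z, Q) = -6*Z - 3*Q (p(Z, Q) = -3*(Q + (Z + Z)) = -3*(Q + 2*Z) = -6*Z - 3*Q)
1/(F(-2)*p(2, -2) - 9782) = 1/(-2*(-6*2 - 3*(-2)) - 9782) = 1/(-2*(-12 + 6) - 9782) = 1/(-2*(-6) - 9782) = 1/(12 - 9782) = 1/(-9770) = -1/9770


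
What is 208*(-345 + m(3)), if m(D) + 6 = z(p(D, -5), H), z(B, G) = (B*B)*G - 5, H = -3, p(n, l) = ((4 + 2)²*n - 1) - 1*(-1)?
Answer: -7352384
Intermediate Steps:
p(n, l) = 36*n (p(n, l) = (6²*n - 1) + 1 = (36*n - 1) + 1 = (-1 + 36*n) + 1 = 36*n)
z(B, G) = -5 + G*B² (z(B, G) = B²*G - 5 = G*B² - 5 = -5 + G*B²)
m(D) = -11 - 3888*D² (m(D) = -6 + (-5 - 3*1296*D²) = -6 + (-5 - 3888*D²) = -11 - 3888*D²)
208*(-345 + m(3)) = 208*(-345 + (-11 - 3888*3²)) = 208*(-345 + (-11 - 3888*9)) = 208*(-345 + (-11 - 34992)) = 208*(-345 - 35003) = 208*(-35348) = -7352384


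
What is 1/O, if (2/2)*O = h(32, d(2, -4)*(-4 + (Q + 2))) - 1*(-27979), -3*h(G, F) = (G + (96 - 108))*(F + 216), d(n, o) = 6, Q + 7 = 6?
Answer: 1/26659 ≈ 3.7511e-5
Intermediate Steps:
Q = -1 (Q = -7 + 6 = -1)
h(G, F) = -(-12 + G)*(216 + F)/3 (h(G, F) = -(G + (96 - 108))*(F + 216)/3 = -(G - 12)*(216 + F)/3 = -(-12 + G)*(216 + F)/3)
O = 26659 (O = (864 - 72*32 + 4*(6*(-4 + (-1 + 2))) - ⅓*6*(-4 + (-1 + 2))*32) - 1*(-27979) = (864 - 2304 + 4*(6*(-4 + 1)) - ⅓*6*(-4 + 1)*32) + 27979 = (864 - 2304 + 4*(6*(-3)) - ⅓*6*(-3)*32) + 27979 = (864 - 2304 + 4*(-18) - ⅓*(-18)*32) + 27979 = (864 - 2304 - 72 + 192) + 27979 = -1320 + 27979 = 26659)
1/O = 1/26659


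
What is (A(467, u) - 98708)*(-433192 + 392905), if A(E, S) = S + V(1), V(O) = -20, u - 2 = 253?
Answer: 3967181751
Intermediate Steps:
u = 255 (u = 2 + 253 = 255)
A(E, S) = -20 + S (A(E, S) = S - 20 = -20 + S)
(A(467, u) - 98708)*(-433192 + 392905) = ((-20 + 255) - 98708)*(-433192 + 392905) = (235 - 98708)*(-40287) = -98473*(-40287) = 3967181751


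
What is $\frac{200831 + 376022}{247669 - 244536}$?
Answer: $\frac{576853}{3133} \approx 184.12$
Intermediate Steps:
$\frac{200831 + 376022}{247669 - 244536} = \frac{576853}{3133}$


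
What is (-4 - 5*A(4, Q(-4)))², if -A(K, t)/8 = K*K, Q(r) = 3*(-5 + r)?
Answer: 404496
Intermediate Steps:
Q(r) = -15 + 3*r
A(K, t) = -8*K² (A(K, t) = -8*K*K = -8*K²)
(-4 - 5*A(4, Q(-4)))² = (-4 - (-40)*4²)² = (-4 - (-40)*16)² = (-4 - 5*(-128))² = (-4 + 640)² = 636² = 404496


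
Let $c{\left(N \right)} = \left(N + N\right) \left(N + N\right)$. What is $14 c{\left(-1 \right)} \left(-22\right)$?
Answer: $-1232$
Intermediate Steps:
$c{\left(N \right)} = 4 N^{2}$ ($c{\left(N \right)} = 2 N 2 N = 4 N^{2}$)
$14 c{\left(-1 \right)} \left(-22\right) = 14 \cdot 4 \left(-1\right)^{2} \left(-22\right) = 14 \cdot 4 \cdot 1 \left(-22\right) = 14 \cdot 4 \left(-22\right) = 56 \left(-22\right) = -1232$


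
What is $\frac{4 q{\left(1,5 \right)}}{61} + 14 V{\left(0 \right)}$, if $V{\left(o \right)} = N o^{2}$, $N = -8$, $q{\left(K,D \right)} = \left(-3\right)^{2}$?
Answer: $\frac{36}{61} \approx 0.59016$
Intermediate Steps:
$q{\left(K,D \right)} = 9$
$V{\left(o \right)} = - 8 o^{2}$
$\frac{4 q{\left(1,5 \right)}}{61} + 14 V{\left(0 \right)} = \frac{4 \cdot 9}{61} + 14 \left(- 8 \cdot 0^{2}\right) = 36 \cdot \frac{1}{61} + 14 \left(\left(-8\right) 0\right) = \frac{36}{61} + 14 \cdot 0 = \frac{36}{61} + 0 = \frac{36}{61}$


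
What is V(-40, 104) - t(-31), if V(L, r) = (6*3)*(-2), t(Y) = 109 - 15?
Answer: -130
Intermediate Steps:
t(Y) = 94
V(L, r) = -36 (V(L, r) = 18*(-2) = -36)
V(-40, 104) - t(-31) = -36 - 1*94 = -36 - 94 = -130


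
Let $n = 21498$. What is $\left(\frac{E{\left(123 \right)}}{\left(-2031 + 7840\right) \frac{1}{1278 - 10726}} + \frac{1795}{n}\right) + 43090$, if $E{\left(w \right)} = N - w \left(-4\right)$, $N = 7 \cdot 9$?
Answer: $\frac{142390349995}{3375186} \approx 42187.0$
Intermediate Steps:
$N = 63$
$E{\left(w \right)} = 63 + 4 w$ ($E{\left(w \right)} = 63 - w \left(-4\right) = 63 - - 4 w = 63 + 4 w$)
$\left(\frac{E{\left(123 \right)}}{\left(-2031 + 7840\right) \frac{1}{1278 - 10726}} + \frac{1795}{n}\right) + 43090 = \left(\frac{63 + 4 \cdot 123}{\left(-2031 + 7840\right) \frac{1}{1278 - 10726}} + \frac{1795}{21498}\right) + 43090 = \left(\frac{63 + 492}{5809 \frac{1}{-9448}} + 1795 \cdot \frac{1}{21498}\right) + 43090 = \left(\frac{555}{5809 \left(- \frac{1}{9448}\right)} + \frac{1795}{21498}\right) + 43090 = \left(\frac{555}{- \frac{5809}{9448}} + \frac{1795}{21498}\right) + 43090 = \left(555 \left(- \frac{9448}{5809}\right) + \frac{1795}{21498}\right) + 43090 = \left(- \frac{141720}{157} + \frac{1795}{21498}\right) + 43090 = - \frac{3046414745}{3375186} + 43090 = \frac{142390349995}{3375186}$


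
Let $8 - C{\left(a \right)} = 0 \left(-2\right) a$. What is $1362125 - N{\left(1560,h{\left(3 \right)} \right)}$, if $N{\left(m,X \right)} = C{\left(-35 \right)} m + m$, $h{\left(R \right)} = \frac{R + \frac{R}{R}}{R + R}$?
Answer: $1348085$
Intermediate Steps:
$C{\left(a \right)} = 8$ ($C{\left(a \right)} = 8 - 0 \left(-2\right) a = 8 - 0 a = 8 - 0 = 8 + 0 = 8$)
$h{\left(R \right)} = \frac{1 + R}{2 R}$ ($h{\left(R \right)} = \frac{R + 1}{2 R} = \left(1 + R\right) \frac{1}{2 R} = \frac{1 + R}{2 R}$)
$N{\left(m,X \right)} = 9 m$ ($N{\left(m,X \right)} = 8 m + m = 9 m$)
$1362125 - N{\left(1560,h{\left(3 \right)} \right)} = 1362125 - 9 \cdot 1560 = 1362125 - 14040 = 1348085$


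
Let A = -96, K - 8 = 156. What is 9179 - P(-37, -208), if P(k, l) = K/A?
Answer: 220337/24 ≈ 9180.7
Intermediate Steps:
K = 164 (K = 8 + 156 = 164)
P(k, l) = -41/24 (P(k, l) = 164/(-96) = 164*(-1/96) = -41/24)
9179 - P(-37, -208) = 9179 - 1*(-41/24) = 9179 + 41/24 = 220337/24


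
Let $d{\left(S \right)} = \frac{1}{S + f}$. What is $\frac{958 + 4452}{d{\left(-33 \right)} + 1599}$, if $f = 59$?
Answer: $\frac{28132}{8315} \approx 3.3833$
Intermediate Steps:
$d{\left(S \right)} = \frac{1}{59 + S}$ ($d{\left(S \right)} = \frac{1}{S + 59} = \frac{1}{59 + S}$)
$\frac{958 + 4452}{d{\left(-33 \right)} + 1599} = \frac{958 + 4452}{\frac{1}{59 - 33} + 1599} = \frac{5410}{\frac{1}{26} + 1599} = \frac{5410}{\frac{41575}{26}} = 5410 \cdot \frac{26}{41575} = \frac{28132}{8315}$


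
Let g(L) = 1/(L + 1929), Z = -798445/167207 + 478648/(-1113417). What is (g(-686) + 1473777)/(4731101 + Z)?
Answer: 170523881920093913514/547413089120819407937 ≈ 0.31151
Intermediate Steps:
Z = -969035532701/186171116319 (Z = -798445*1/167207 + 478648*(-1/1113417) = -798445/167207 - 478648/1113417 = -969035532701/186171116319 ≈ -5.2051)
g(L) = 1/(1929 + L)
(g(-686) + 1473777)/(4731101 + Z) = (1/(1929 - 686) + 1473777)/(4731101 - 969035532701/186171116319) = (1/1243 + 1473777)/(880793385552404518/186171116319) = (1/1243 + 1473777)*(186171116319/880793385552404518) = (1831904812/1243)*(186171116319/880793385552404518) = 170523881920093913514/547413089120819407937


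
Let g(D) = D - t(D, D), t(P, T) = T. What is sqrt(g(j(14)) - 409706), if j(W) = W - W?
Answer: 11*I*sqrt(3386) ≈ 640.08*I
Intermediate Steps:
j(W) = 0
g(D) = 0 (g(D) = D - D = 0)
sqrt(g(j(14)) - 409706) = sqrt(0 - 409706) = sqrt(-409706) = 11*I*sqrt(3386)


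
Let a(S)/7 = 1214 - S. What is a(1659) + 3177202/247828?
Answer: -54914787/17702 ≈ -3102.2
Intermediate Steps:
a(S) = 8498 - 7*S (a(S) = 7*(1214 - S) = 8498 - 7*S)
a(1659) + 3177202/247828 = (8498 - 7*1659) + 3177202/247828 = (8498 - 11613) + 3177202*(1/247828) = -3115 + 226943/17702 = -54914787/17702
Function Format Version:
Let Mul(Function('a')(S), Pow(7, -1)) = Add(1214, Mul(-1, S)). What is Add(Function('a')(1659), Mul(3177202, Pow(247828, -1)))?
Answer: Rational(-54914787, 17702) ≈ -3102.2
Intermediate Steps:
Function('a')(S) = Add(8498, Mul(-7, S)) (Function('a')(S) = Mul(7, Add(1214, Mul(-1, S))) = Add(8498, Mul(-7, S)))
Add(Function('a')(1659), Mul(3177202, Pow(247828, -1))) = Add(Add(8498, Mul(-7, 1659)), Mul(3177202, Pow(247828, -1))) = Add(Add(8498, -11613), Mul(3177202, Rational(1, 247828))) = Add(-3115, Rational(226943, 17702)) = Rational(-54914787, 17702)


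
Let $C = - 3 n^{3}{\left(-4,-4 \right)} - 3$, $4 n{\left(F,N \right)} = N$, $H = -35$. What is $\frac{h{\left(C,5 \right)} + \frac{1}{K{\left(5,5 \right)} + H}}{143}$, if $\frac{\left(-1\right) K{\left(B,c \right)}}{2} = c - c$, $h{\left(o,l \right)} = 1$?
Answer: $\frac{34}{5005} \approx 0.0067932$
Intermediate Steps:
$n{\left(F,N \right)} = \frac{N}{4}$
$C = 0$ ($C = - 3 \left(\frac{1}{4} \left(-4\right)\right)^{3} - 3 = - 3 \left(-1\right)^{3} - 3 = \left(-3\right) \left(-1\right) - 3 = 3 - 3 = 0$)
$K{\left(B,c \right)} = 0$ ($K{\left(B,c \right)} = - 2 \left(c - c\right) = \left(-2\right) 0 = 0$)
$\frac{h{\left(C,5 \right)} + \frac{1}{K{\left(5,5 \right)} + H}}{143} = \frac{1 + \frac{1}{0 - 35}}{143} = \left(1 + \frac{1}{-35}\right) \frac{1}{143} = \left(1 - \frac{1}{35}\right) \frac{1}{143} = \frac{34}{35} \cdot \frac{1}{143} = \frac{34}{5005}$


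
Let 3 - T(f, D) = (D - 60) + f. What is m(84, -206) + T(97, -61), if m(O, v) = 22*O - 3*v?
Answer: 2493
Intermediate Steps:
T(f, D) = 63 - D - f (T(f, D) = 3 - ((D - 60) + f) = 3 - ((-60 + D) + f) = 3 - (-60 + D + f) = 3 + (60 - D - f) = 63 - D - f)
m(O, v) = -3*v + 22*O
m(84, -206) + T(97, -61) = (-3*(-206) + 22*84) + (63 - 1*(-61) - 1*97) = (618 + 1848) + (63 + 61 - 97) = 2466 + 27 = 2493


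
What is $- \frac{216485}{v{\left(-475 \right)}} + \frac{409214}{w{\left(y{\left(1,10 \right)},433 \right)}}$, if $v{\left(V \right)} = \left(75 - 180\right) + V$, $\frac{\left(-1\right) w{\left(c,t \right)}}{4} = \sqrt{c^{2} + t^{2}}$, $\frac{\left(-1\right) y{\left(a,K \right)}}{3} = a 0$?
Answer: $\frac{237255}{1732} \approx 136.98$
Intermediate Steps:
$y{\left(a,K \right)} = 0$ ($y{\left(a,K \right)} = - 3 a 0 = \left(-3\right) 0 = 0$)
$w{\left(c,t \right)} = - 4 \sqrt{c^{2} + t^{2}}$
$v{\left(V \right)} = -105 + V$
$- \frac{216485}{v{\left(-475 \right)}} + \frac{409214}{w{\left(y{\left(1,10 \right)},433 \right)}} = - \frac{216485}{-105 - 475} + \frac{409214}{\left(-4\right) \sqrt{0^{2} + 433^{2}}} = - \frac{216485}{-580} + \frac{409214}{\left(-4\right) \sqrt{0 + 187489}} = \left(-216485\right) \left(- \frac{1}{580}\right) + \frac{409214}{\left(-4\right) \sqrt{187489}} = \frac{1493}{4} + \frac{409214}{\left(-4\right) 433} = \frac{1493}{4} + \frac{409214}{-1732} = \frac{1493}{4} + 409214 \left(- \frac{1}{1732}\right) = \frac{1493}{4} - \frac{204607}{866} = \frac{237255}{1732}$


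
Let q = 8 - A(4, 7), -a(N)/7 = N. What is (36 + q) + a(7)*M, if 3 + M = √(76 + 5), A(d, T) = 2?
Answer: -252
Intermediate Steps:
M = 6 (M = -3 + √(76 + 5) = -3 + √81 = -3 + 9 = 6)
a(N) = -7*N
q = 6 (q = 8 - 1*2 = 8 - 2 = 6)
(36 + q) + a(7)*M = (36 + 6) - 7*7*6 = 42 - 49*6 = 42 - 294 = -252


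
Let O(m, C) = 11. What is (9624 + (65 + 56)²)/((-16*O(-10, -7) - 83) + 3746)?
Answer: 24265/3487 ≈ 6.9587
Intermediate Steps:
(9624 + (65 + 56)²)/((-16*O(-10, -7) - 83) + 3746) = (9624 + (65 + 56)²)/((-16*11 - 83) + 3746) = (9624 + 121²)/((-176 - 83) + 3746) = (9624 + 14641)/(-259 + 3746) = 24265/3487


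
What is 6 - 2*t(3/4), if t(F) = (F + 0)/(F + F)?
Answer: 5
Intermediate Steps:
t(F) = 1/2 (t(F) = F/((2*F)) = F*(1/(2*F)) = 1/2)
6 - 2*t(3/4) = 6 - 2*1/2 = 6 - 1 = 5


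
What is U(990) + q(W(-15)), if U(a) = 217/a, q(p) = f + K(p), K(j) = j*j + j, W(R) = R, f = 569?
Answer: 771427/990 ≈ 779.22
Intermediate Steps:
K(j) = j + j**2 (K(j) = j**2 + j = j + j**2)
q(p) = 569 + p*(1 + p)
U(990) + q(W(-15)) = 217/990 + (569 - 15*(1 - 15)) = 217*(1/990) + (569 - 15*(-14)) = 217/990 + (569 + 210) = 217/990 + 779 = 771427/990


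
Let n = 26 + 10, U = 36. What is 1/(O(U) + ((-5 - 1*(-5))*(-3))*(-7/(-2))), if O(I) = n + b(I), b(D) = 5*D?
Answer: 1/216 ≈ 0.0046296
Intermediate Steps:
n = 36
O(I) = 36 + 5*I
1/(O(U) + ((-5 - 1*(-5))*(-3))*(-7/(-2))) = 1/((36 + 5*36) + ((-5 - 1*(-5))*(-3))*(-7/(-2))) = 1/((36 + 180) + ((-5 + 5)*(-3))*(-7*(-½))) = 1/(216 + (0*(-3))*(7/2)) = 1/(216 + 0*(7/2)) = 1/(216 + 0) = 1/216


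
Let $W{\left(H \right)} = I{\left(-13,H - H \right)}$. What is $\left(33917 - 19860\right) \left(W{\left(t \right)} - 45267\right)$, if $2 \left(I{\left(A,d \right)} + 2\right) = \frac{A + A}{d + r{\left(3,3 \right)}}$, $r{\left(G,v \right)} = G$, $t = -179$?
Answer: $- \frac{1909221740}{3} \approx -6.3641 \cdot 10^{8}$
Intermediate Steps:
$I{\left(A,d \right)} = -2 + \frac{A}{3 + d}$ ($I{\left(A,d \right)} = -2 + \frac{\left(A + A\right) \frac{1}{d + 3}}{2} = -2 + \frac{2 A \frac{1}{3 + d}}{2} = -2 + \frac{A}{3 + d}$)
$W{\left(H \right)} = - \frac{19}{3}$ ($W{\left(H \right)} = \frac{-6 - 13 - 2 \left(H - H\right)}{3 + \left(H - H\right)} = \frac{-6 - 13 - 0}{3 + 0} = \frac{-6 - 13 + 0}{3} = \frac{1}{3} \left(-19\right) = - \frac{19}{3}$)
$\left(33917 - 19860\right) \left(W{\left(t \right)} - 45267\right) = \left(33917 - 19860\right) \left(- \frac{19}{3} - 45267\right) = 14057 \left(- \frac{135820}{3}\right) = - \frac{1909221740}{3}$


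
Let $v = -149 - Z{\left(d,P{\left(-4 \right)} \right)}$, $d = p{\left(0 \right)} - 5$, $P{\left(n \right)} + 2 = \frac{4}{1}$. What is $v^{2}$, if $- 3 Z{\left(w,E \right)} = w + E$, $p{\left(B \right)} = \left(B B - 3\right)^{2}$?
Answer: $21609$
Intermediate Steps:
$p{\left(B \right)} = \left(-3 + B^{2}\right)^{2}$ ($p{\left(B \right)} = \left(B^{2} - 3\right)^{2} = \left(-3 + B^{2}\right)^{2}$)
$P{\left(n \right)} = 2$ ($P{\left(n \right)} = -2 + \frac{4}{1} = -2 + 4 \cdot 1 = -2 + 4 = 2$)
$d = 4$ ($d = \left(-3 + 0^{2}\right)^{2} - 5 = \left(-3 + 0\right)^{2} - 5 = \left(-3\right)^{2} - 5 = 9 - 5 = 4$)
$Z{\left(w,E \right)} = - \frac{E}{3} - \frac{w}{3}$ ($Z{\left(w,E \right)} = - \frac{w + E}{3} = - \frac{E + w}{3} = - \frac{E}{3} - \frac{w}{3}$)
$v = -147$ ($v = -149 - \left(\left(- \frac{1}{3}\right) 2 - \frac{4}{3}\right) = -149 - \left(- \frac{2}{3} - \frac{4}{3}\right) = -149 - -2 = -149 + 2 = -147$)
$v^{2} = \left(-147\right)^{2} = 21609$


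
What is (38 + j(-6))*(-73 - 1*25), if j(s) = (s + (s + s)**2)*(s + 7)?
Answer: -17248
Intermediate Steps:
j(s) = (7 + s)*(s + 4*s**2) (j(s) = (s + (2*s)**2)*(7 + s) = (s + 4*s**2)*(7 + s) = (7 + s)*(s + 4*s**2))
(38 + j(-6))*(-73 - 1*25) = (38 - 6*(7 + 4*(-6)**2 + 29*(-6)))*(-73 - 1*25) = (38 - 6*(7 + 4*36 - 174))*(-73 - 25) = (38 - 6*(7 + 144 - 174))*(-98) = (38 - 6*(-23))*(-98) = (38 + 138)*(-98) = 176*(-98) = -17248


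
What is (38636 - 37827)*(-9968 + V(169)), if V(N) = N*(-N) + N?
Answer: -31033240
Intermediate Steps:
V(N) = N - N² (V(N) = -N² + N = N - N²)
(38636 - 37827)*(-9968 + V(169)) = (38636 - 37827)*(-9968 + 169*(1 - 1*169)) = 809*(-9968 + 169*(1 - 169)) = 809*(-9968 + 169*(-168)) = 809*(-9968 - 28392) = 809*(-38360) = -31033240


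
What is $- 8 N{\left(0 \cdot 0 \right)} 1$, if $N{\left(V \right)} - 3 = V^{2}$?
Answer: $-24$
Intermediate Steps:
$N{\left(V \right)} = 3 + V^{2}$
$- 8 N{\left(0 \cdot 0 \right)} 1 = - 8 \left(3 + \left(0 \cdot 0\right)^{2}\right) 1 = - 8 \left(3 + 0^{2}\right) 1 = - 8 \left(3 + 0\right) 1 = \left(-8\right) 3 \cdot 1 = \left(-24\right) 1 = -24$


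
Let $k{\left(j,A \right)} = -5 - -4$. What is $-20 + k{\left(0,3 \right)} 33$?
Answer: $-53$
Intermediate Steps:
$k{\left(j,A \right)} = -1$ ($k{\left(j,A \right)} = -5 + 4 = -1$)
$-20 + k{\left(0,3 \right)} 33 = -20 - 33 = -53$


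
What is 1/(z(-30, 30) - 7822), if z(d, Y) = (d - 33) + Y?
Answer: -1/7855 ≈ -0.00012731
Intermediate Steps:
z(d, Y) = -33 + Y + d (z(d, Y) = (-33 + d) + Y = -33 + Y + d)
1/(z(-30, 30) - 7822) = 1/((-33 + 30 - 30) - 7822) = 1/(-33 - 7822) = 1/(-7855) = -1/7855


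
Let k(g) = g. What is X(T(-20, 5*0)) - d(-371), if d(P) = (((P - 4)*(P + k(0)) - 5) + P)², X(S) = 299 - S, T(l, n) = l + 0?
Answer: -19251284682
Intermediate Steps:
T(l, n) = l
d(P) = (-5 + P + P*(-4 + P))² (d(P) = (((P - 4)*(P + 0) - 5) + P)² = (((-4 + P)*P - 5) + P)² = ((P*(-4 + P) - 5) + P)² = ((-5 + P*(-4 + P)) + P)² = (-5 + P + P*(-4 + P))²)
X(T(-20, 5*0)) - d(-371) = (299 - 1*(-20)) - (-5 + (-371)² - 3*(-371))² = (299 + 20) - (-5 + 137641 + 1113)² = 319 - 1*138749² = 319 - 1*19251285001 = 319 - 19251285001 = -19251284682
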